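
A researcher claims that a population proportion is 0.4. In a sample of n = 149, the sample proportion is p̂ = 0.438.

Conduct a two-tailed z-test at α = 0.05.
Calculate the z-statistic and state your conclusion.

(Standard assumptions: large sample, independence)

H₀: p = 0.4, H₁: p ≠ 0.4
Standard error: SE = √(p₀(1-p₀)/n) = √(0.4×0.6/149) = 0.040134
z-statistic: z = (p̂ - p₀)/SE = (0.438 - 0.4)/0.040134 = 0.9468
Critical value: z_0.025 = ±1.960
p-value = 0.3437
Decision: fail to reject H₀ at α = 0.05

Answer: z = 0.9468, fail to reject H₀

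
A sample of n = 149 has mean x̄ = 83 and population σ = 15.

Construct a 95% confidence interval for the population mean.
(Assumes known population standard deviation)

Answer: (80.5916, 85.4084)

Derivation:
Confidence level: 95%, α = 0.05
z_0.025 = 1.960
SE = σ/√n = 15/√149 = 1.2288
Margin of error = 1.960 × 1.2288 = 2.4084
CI: x̄ ± margin = 83 ± 2.4084
CI: (80.5916, 85.4084)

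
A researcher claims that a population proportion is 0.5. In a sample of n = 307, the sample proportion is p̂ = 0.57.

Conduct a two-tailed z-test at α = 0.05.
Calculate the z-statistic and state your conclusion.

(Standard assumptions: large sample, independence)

H₀: p = 0.5, H₁: p ≠ 0.5
Standard error: SE = √(p₀(1-p₀)/n) = √(0.5×0.5/307) = 0.028537
z-statistic: z = (p̂ - p₀)/SE = (0.57 - 0.5)/0.028537 = 2.4530
Critical value: z_0.025 = ±1.960
p-value = 0.0142
Decision: reject H₀ at α = 0.05

Answer: z = 2.4530, reject H₀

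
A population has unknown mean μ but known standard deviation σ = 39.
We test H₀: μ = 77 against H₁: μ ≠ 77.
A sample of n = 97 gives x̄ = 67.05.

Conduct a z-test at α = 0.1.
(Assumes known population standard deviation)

Answer: z = -2.5127, reject H₀

Derivation:
Standard error: SE = σ/√n = 39/√97 = 3.9599
z-statistic: z = (x̄ - μ₀)/SE = (67.05 - 77)/3.9599 = -2.5127
Critical value: ±1.645
p-value = 0.0120
Decision: reject H₀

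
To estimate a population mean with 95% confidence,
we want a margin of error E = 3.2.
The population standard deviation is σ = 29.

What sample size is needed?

Answer: n = 316

Derivation:
z_0.025 = 1.960
n = (z×σ/E)² = (1.960×29/3.2)²
n = 315.5064
Round up: n = 316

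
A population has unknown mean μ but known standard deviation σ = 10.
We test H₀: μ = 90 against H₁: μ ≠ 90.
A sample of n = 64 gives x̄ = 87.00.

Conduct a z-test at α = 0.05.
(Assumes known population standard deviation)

Standard error: SE = σ/√n = 10/√64 = 1.2500
z-statistic: z = (x̄ - μ₀)/SE = (87.00 - 90)/1.2500 = -2.4000
Critical value: ±1.960
p-value = 0.0164
Decision: reject H₀

Answer: z = -2.4000, reject H₀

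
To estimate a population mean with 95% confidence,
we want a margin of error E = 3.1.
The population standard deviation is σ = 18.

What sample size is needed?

Answer: n = 130

Derivation:
z_0.025 = 1.960
n = (z×σ/E)² = (1.960×18/3.1)²
n = 129.5191
Round up: n = 130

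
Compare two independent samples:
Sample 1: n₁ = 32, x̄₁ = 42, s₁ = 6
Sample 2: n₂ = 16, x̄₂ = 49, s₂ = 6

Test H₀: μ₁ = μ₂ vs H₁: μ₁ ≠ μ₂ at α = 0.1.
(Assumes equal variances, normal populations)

Pooled variance: s²_p = [31×6² + 15×6²]/(46) = 36.0000
s_p = 6.0000
SE = s_p×√(1/n₁ + 1/n₂) = 6.0000×√(1/32 + 1/16) = 1.8371
t = (x̄₁ - x̄₂)/SE = (42 - 49)/1.8371 = -3.8104
df = 46, t-critical = ±1.679
Decision: reject H₀

Answer: t = -3.8104, reject H₀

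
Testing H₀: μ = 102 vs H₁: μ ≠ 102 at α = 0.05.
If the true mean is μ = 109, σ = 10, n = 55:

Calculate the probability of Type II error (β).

SE = σ/√n = 10/√55 = 1.3484
Critical values: μ₀ ± z_0.025×SE = 102 ± 1.960×1.3484
Acceptance region: (99.3571, 104.6429)
Under H₁ (μ = 109): z_high = (104.6429 - 109)/1.3484 = -3.2313, z_low = (99.3571 - 109)/1.3484 = -7.1514
β = P(not reject | H₁) = Φ(-3.2313) - Φ(-7.1514) ≈ 0.0006

Answer: β ≈ 0.0006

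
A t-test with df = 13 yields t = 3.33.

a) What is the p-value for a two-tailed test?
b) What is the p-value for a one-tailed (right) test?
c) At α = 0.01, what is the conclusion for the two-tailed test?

Answer: a) 0.0054, b) 0.0027, c) reject H₀

Derivation:
Using t-distribution with df = 13:
a) Two-tailed: p = 2×P(T > 3.33) = 0.0054
b) One-tailed: p = P(T > 3.33) = 0.0027
c) 0.0054 < 0.01, reject H₀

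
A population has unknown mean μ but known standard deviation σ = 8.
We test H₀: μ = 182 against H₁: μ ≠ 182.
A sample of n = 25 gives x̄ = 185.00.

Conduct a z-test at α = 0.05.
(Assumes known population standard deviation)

Standard error: SE = σ/√n = 8/√25 = 1.6000
z-statistic: z = (x̄ - μ₀)/SE = (185.00 - 182)/1.6000 = 1.8750
Critical value: ±1.960
p-value = 0.0608
Decision: fail to reject H₀

Answer: z = 1.8750, fail to reject H₀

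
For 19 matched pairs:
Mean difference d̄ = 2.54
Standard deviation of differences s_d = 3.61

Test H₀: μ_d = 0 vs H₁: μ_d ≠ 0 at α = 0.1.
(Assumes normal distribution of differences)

df = n - 1 = 18
SE = s_d/√n = 3.61/√19 = 0.8282
t = d̄/SE = 2.54/0.8282 = 3.0669
Critical value: t_{0.05,18} = ±1.734
p-value ≈ 0.0066
Decision: reject H₀

Answer: t = 3.0669, reject H₀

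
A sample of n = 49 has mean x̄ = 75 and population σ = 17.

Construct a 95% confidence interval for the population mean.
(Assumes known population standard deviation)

Answer: (70.2399, 79.7601)

Derivation:
Confidence level: 95%, α = 0.05
z_0.025 = 1.960
SE = σ/√n = 17/√49 = 2.4286
Margin of error = 1.960 × 2.4286 = 4.7601
CI: x̄ ± margin = 75 ± 4.7601
CI: (70.2399, 79.7601)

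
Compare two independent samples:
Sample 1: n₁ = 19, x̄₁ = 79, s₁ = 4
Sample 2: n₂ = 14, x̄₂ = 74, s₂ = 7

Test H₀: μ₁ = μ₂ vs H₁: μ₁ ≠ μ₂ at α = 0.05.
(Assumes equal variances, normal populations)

Pooled variance: s²_p = [18×4² + 13×7²]/(31) = 29.8387
s_p = 5.4625
SE = s_p×√(1/n₁ + 1/n₂) = 5.4625×√(1/19 + 1/14) = 1.9240
t = (x̄₁ - x̄₂)/SE = (79 - 74)/1.9240 = 2.5988
df = 31, t-critical = ±2.040
Decision: reject H₀

Answer: t = 2.5988, reject H₀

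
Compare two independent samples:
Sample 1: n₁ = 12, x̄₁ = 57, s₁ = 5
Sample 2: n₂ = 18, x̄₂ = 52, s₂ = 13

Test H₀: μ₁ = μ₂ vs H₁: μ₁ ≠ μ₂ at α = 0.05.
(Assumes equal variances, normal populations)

Pooled variance: s²_p = [11×5² + 17×13²]/(28) = 112.4286
s_p = 10.6032
SE = s_p×√(1/n₁ + 1/n₂) = 10.6032×√(1/12 + 1/18) = 3.9516
t = (x̄₁ - x̄₂)/SE = (57 - 52)/3.9516 = 1.2653
df = 28, t-critical = ±2.048
Decision: fail to reject H₀

Answer: t = 1.2653, fail to reject H₀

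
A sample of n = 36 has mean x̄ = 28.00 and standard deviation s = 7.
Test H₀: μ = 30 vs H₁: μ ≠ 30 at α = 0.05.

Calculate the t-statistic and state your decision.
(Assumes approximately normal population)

df = n - 1 = 35
SE = s/√n = 7/√36 = 1.1667
t = (x̄ - μ₀)/SE = (28.00 - 30)/1.1667 = -1.7142
Critical value: t_{0.025,35} = ±2.030
p-value ≈ 0.0953
Decision: fail to reject H₀

Answer: t = -1.7142, fail to reject H₀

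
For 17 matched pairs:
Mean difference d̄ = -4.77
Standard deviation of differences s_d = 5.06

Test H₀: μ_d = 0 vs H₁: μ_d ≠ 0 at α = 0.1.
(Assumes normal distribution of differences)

df = n - 1 = 16
SE = s_d/√n = 5.06/√17 = 1.2272
t = d̄/SE = -4.77/1.2272 = -3.8869
Critical value: t_{0.05,16} = ±1.746
p-value ≈ 0.0013
Decision: reject H₀

Answer: t = -3.8869, reject H₀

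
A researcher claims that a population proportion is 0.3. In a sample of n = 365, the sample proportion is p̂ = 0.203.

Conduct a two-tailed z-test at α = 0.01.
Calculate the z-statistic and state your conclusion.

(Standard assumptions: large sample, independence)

Answer: z = -4.0440, reject H₀

Derivation:
H₀: p = 0.3, H₁: p ≠ 0.3
Standard error: SE = √(p₀(1-p₀)/n) = √(0.3×0.7/365) = 0.023986
z-statistic: z = (p̂ - p₀)/SE = (0.203 - 0.3)/0.023986 = -4.0440
Critical value: z_0.005 = ±2.576
p-value = 0.0001
Decision: reject H₀ at α = 0.01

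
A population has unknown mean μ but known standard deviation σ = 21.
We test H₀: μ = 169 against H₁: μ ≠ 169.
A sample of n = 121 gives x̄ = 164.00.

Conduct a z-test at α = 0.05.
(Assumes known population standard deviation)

Standard error: SE = σ/√n = 21/√121 = 1.9091
z-statistic: z = (x̄ - μ₀)/SE = (164.00 - 169)/1.9091 = -2.6190
Critical value: ±1.960
p-value = 0.0088
Decision: reject H₀

Answer: z = -2.6190, reject H₀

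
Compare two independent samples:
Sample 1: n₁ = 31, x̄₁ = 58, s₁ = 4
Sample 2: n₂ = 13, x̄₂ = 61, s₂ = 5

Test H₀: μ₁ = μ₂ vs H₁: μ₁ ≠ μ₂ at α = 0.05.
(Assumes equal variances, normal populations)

Pooled variance: s²_p = [30×4² + 12×5²]/(42) = 18.5714
s_p = 4.3095
SE = s_p×√(1/n₁ + 1/n₂) = 4.3095×√(1/31 + 1/13) = 1.4240
t = (x̄₁ - x̄₂)/SE = (58 - 61)/1.4240 = -2.1067
df = 42, t-critical = ±2.018
Decision: reject H₀

Answer: t = -2.1067, reject H₀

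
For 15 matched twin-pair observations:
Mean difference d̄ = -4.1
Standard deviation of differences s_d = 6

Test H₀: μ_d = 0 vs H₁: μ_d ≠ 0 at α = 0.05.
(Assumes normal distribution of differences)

df = n - 1 = 14
SE = s_d/√n = 6/√15 = 1.5492
t = d̄/SE = -4.1/1.5492 = -2.6465
Critical value: t_{0.025,14} = ±2.145
p-value ≈ 0.0192
Decision: reject H₀

Answer: t = -2.6465, reject H₀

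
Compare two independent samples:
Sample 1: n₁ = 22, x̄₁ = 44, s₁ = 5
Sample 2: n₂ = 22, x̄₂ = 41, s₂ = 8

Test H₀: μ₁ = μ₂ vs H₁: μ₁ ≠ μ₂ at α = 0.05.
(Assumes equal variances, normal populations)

Answer: t = 1.4916, fail to reject H₀

Derivation:
Pooled variance: s²_p = [21×5² + 21×8²]/(42) = 44.5000
s_p = 6.6708
SE = s_p×√(1/n₁ + 1/n₂) = 6.6708×√(1/22 + 1/22) = 2.0113
t = (x̄₁ - x̄₂)/SE = (44 - 41)/2.0113 = 1.4916
df = 42, t-critical = ±2.018
Decision: fail to reject H₀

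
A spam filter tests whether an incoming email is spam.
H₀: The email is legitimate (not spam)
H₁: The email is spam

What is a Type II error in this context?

Type I error: rejecting H₀ when it is actually true (false positive).
Type II error: failing to reject H₀ when H₁ is actually true (false negative).

Answer: Letting a spam email through to the inbox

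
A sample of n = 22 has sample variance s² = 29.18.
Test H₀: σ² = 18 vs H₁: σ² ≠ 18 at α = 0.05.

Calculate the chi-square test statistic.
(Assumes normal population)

Answer: χ² = 34.0433, fail to reject H₀

Derivation:
df = n - 1 = 21
χ² = (n-1)s²/σ₀² = 21×29.18/18 = 34.0433
Critical values: χ²_{0.975,21} = 10.283, χ²_{0.025,21} = 35.479
Rejection region: χ² < 10.283 or χ² > 35.479
Decision: fail to reject H₀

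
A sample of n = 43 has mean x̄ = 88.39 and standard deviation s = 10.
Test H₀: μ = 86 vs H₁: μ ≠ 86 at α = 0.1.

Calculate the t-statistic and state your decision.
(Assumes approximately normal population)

Answer: t = 1.5672, fail to reject H₀

Derivation:
df = n - 1 = 42
SE = s/√n = 10/√43 = 1.5250
t = (x̄ - μ₀)/SE = (88.39 - 86)/1.5250 = 1.5672
Critical value: t_{0.05,42} = ±1.682
p-value ≈ 0.1246
Decision: fail to reject H₀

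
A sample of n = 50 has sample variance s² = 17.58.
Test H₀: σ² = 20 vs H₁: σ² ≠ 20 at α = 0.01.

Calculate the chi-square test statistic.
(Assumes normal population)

df = n - 1 = 49
χ² = (n-1)s²/σ₀² = 49×17.58/20 = 43.0710
Critical values: χ²_{0.995,49} = 27.249, χ²_{0.005,49} = 78.231
Rejection region: χ² < 27.249 or χ² > 78.231
Decision: fail to reject H₀

Answer: χ² = 43.0710, fail to reject H₀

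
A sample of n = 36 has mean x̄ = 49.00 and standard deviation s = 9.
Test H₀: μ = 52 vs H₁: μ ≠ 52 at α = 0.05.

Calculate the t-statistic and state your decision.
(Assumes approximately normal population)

Answer: t = -2.0000, fail to reject H₀

Derivation:
df = n - 1 = 35
SE = s/√n = 9/√36 = 1.5000
t = (x̄ - μ₀)/SE = (49.00 - 52)/1.5000 = -2.0000
Critical value: t_{0.025,35} = ±2.030
p-value ≈ 0.0533
Decision: fail to reject H₀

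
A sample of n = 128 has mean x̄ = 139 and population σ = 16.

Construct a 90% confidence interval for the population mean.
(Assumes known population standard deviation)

Answer: (136.6736, 141.3264)

Derivation:
Confidence level: 90%, α = 0.1
z_0.05 = 1.645
SE = σ/√n = 16/√128 = 1.4142
Margin of error = 1.645 × 1.4142 = 2.3264
CI: x̄ ± margin = 139 ± 2.3264
CI: (136.6736, 141.3264)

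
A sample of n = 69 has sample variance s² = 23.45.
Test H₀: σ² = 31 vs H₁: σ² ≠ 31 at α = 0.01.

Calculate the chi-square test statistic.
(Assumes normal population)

df = n - 1 = 68
χ² = (n-1)s²/σ₀² = 68×23.45/31 = 51.4387
Critical values: χ²_{0.995,68} = 41.713, χ²_{0.005,68} = 101.776
Rejection region: χ² < 41.713 or χ² > 101.776
Decision: fail to reject H₀

Answer: χ² = 51.4387, fail to reject H₀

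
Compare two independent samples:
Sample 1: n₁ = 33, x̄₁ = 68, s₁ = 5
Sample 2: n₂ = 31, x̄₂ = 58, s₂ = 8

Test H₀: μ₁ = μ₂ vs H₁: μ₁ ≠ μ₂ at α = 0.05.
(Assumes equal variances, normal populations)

Pooled variance: s²_p = [32×5² + 30×8²]/(62) = 43.8710
s_p = 6.6235
SE = s_p×√(1/n₁ + 1/n₂) = 6.6235×√(1/33 + 1/31) = 1.6567
t = (x̄₁ - x̄₂)/SE = (68 - 58)/1.6567 = 6.0361
df = 62, t-critical = ±1.999
Decision: reject H₀

Answer: t = 6.0361, reject H₀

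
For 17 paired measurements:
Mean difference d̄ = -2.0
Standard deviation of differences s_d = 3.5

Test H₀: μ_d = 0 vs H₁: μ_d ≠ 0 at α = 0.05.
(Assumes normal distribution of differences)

df = n - 1 = 16
SE = s_d/√n = 3.5/√17 = 0.8489
t = d̄/SE = -2.0/0.8489 = -2.3560
Critical value: t_{0.025,16} = ±2.120
p-value ≈ 0.0316
Decision: reject H₀

Answer: t = -2.3560, reject H₀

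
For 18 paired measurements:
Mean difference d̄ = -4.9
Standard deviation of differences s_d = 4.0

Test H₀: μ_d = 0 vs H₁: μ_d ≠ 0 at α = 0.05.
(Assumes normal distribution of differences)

df = n - 1 = 17
SE = s_d/√n = 4.0/√18 = 0.9428
t = d̄/SE = -4.9/0.9428 = -5.1973
Critical value: t_{0.025,17} = ±2.110
p-value ≈ 0.0001
Decision: reject H₀

Answer: t = -5.1973, reject H₀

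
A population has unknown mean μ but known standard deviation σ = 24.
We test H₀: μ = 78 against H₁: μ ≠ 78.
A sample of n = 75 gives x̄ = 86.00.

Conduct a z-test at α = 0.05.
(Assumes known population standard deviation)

Standard error: SE = σ/√n = 24/√75 = 2.7713
z-statistic: z = (x̄ - μ₀)/SE = (86.00 - 78)/2.7713 = 2.8867
Critical value: ±1.960
p-value = 0.0039
Decision: reject H₀

Answer: z = 2.8867, reject H₀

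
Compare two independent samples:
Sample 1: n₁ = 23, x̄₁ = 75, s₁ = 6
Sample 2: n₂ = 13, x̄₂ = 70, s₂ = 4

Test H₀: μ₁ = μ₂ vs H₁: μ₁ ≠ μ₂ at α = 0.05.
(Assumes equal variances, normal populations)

Answer: t = 2.6785, reject H₀

Derivation:
Pooled variance: s²_p = [22×6² + 12×4²]/(34) = 28.9412
s_p = 5.3797
SE = s_p×√(1/n₁ + 1/n₂) = 5.3797×√(1/23 + 1/13) = 1.8667
t = (x̄₁ - x̄₂)/SE = (75 - 70)/1.8667 = 2.6785
df = 34, t-critical = ±2.032
Decision: reject H₀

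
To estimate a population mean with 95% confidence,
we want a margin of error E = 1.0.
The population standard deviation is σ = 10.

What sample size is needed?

z_0.025 = 1.960
n = (z×σ/E)² = (1.960×10/1.0)²
n = 384.1600
Round up: n = 385

Answer: n = 385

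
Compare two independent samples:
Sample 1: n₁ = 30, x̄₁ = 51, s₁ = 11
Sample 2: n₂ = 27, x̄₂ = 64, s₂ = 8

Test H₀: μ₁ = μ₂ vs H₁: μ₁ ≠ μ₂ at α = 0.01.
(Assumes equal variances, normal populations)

Pooled variance: s²_p = [29×11² + 26×8²]/(55) = 94.0545
s_p = 9.6982
SE = s_p×√(1/n₁ + 1/n₂) = 9.6982×√(1/30 + 1/27) = 2.5727
t = (x̄₁ - x̄₂)/SE = (51 - 64)/2.5727 = -5.0531
df = 55, t-critical = ±2.668
Decision: reject H₀

Answer: t = -5.0531, reject H₀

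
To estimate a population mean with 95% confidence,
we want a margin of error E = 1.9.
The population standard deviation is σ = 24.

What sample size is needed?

z_0.025 = 1.960
n = (z×σ/E)² = (1.960×24/1.9)²
n = 612.9534
Round up: n = 613

Answer: n = 613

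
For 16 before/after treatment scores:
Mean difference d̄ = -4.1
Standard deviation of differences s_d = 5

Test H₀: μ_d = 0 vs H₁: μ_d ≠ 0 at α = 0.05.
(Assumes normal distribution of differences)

df = n - 1 = 15
SE = s_d/√n = 5/√16 = 1.2500
t = d̄/SE = -4.1/1.2500 = -3.2800
Critical value: t_{0.025,15} = ±2.131
p-value ≈ 0.0051
Decision: reject H₀

Answer: t = -3.2800, reject H₀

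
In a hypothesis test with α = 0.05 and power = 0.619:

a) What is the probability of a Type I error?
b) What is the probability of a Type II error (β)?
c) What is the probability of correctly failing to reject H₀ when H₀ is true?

a) Type I error probability = α = 0.05
b) Power = P(reject H₀ | H₁ true) = 1 - β = 0.619, so Type II error probability = β = 1 - Power = 0.381
c) P(fail to reject H₀ | H₀ true) = 1 - α = 0.95

Answer: a) 0.05, b) 0.381, c) 0.95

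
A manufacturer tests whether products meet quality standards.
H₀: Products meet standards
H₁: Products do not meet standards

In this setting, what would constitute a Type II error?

Answer: Accepting products as meeting standards when they don't

Derivation:
A Type I error (probability α) occurs when we reject a true H₀.
A Type II error (probability β) occurs when we fail to reject a false H₀.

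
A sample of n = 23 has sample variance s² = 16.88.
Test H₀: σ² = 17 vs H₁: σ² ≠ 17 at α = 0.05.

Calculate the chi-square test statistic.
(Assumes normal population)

df = n - 1 = 22
χ² = (n-1)s²/σ₀² = 22×16.88/17 = 21.8447
Critical values: χ²_{0.975,22} = 10.982, χ²_{0.025,22} = 36.781
Rejection region: χ² < 10.982 or χ² > 36.781
Decision: fail to reject H₀

Answer: χ² = 21.8447, fail to reject H₀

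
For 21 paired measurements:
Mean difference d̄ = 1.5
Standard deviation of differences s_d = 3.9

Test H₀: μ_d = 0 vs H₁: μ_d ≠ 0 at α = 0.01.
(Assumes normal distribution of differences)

Answer: t = 1.7626, fail to reject H₀

Derivation:
df = n - 1 = 20
SE = s_d/√n = 3.9/√21 = 0.8510
t = d̄/SE = 1.5/0.8510 = 1.7626
Critical value: t_{0.005,20} = ±2.845
p-value ≈ 0.0932
Decision: fail to reject H₀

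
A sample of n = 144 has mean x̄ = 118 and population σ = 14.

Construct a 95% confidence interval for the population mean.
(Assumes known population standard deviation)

Confidence level: 95%, α = 0.05
z_0.025 = 1.960
SE = σ/√n = 14/√144 = 1.1667
Margin of error = 1.960 × 1.1667 = 2.2867
CI: x̄ ± margin = 118 ± 2.2867
CI: (115.7133, 120.2867)

Answer: (115.7133, 120.2867)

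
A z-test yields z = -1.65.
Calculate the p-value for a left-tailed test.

For z = -1.65:
p = P(Z < -1.65) = Φ(-1.65) = 0.0495

Answer: p-value ≈ 0.0495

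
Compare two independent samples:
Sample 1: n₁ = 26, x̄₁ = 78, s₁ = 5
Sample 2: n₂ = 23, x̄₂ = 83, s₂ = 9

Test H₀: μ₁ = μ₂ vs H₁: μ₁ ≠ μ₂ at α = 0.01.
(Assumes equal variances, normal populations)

Pooled variance: s²_p = [25×5² + 22×9²]/(47) = 51.2128
s_p = 7.1563
SE = s_p×√(1/n₁ + 1/n₂) = 7.1563×√(1/26 + 1/23) = 2.0485
t = (x̄₁ - x̄₂)/SE = (78 - 83)/2.0485 = -2.4408
df = 47, t-critical = ±2.685
Decision: fail to reject H₀

Answer: t = -2.4408, fail to reject H₀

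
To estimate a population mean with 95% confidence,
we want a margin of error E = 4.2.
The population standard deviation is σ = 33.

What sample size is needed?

z_0.025 = 1.960
n = (z×σ/E)² = (1.960×33/4.2)²
n = 237.1600
Round up: n = 238

Answer: n = 238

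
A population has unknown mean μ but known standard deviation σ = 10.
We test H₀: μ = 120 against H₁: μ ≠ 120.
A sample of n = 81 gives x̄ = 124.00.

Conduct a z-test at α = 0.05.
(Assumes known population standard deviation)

Answer: z = 3.6000, reject H₀

Derivation:
Standard error: SE = σ/√n = 10/√81 = 1.1111
z-statistic: z = (x̄ - μ₀)/SE = (124.00 - 120)/1.1111 = 3.6000
Critical value: ±1.960
p-value = 0.0003
Decision: reject H₀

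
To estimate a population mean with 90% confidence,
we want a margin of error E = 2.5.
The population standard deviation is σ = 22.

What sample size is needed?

z_0.05 = 1.645
n = (z×σ/E)² = (1.645×22/2.5)²
n = 209.5546
Round up: n = 210

Answer: n = 210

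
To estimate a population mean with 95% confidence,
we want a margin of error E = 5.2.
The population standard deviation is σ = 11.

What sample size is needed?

Answer: n = 18

Derivation:
z_0.025 = 1.960
n = (z×σ/E)² = (1.960×11/5.2)²
n = 17.1906
Round up: n = 18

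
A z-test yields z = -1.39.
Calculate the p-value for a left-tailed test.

Answer: p-value ≈ 0.0823

Derivation:
For z = -1.39:
p = P(Z < -1.39) = Φ(-1.39) = 0.0823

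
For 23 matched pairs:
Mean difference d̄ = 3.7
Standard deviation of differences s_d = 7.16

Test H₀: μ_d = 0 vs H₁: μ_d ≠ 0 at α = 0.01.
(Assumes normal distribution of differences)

Answer: t = 2.4782, fail to reject H₀

Derivation:
df = n - 1 = 22
SE = s_d/√n = 7.16/√23 = 1.4930
t = d̄/SE = 3.7/1.4930 = 2.4782
Critical value: t_{0.005,22} = ±2.819
p-value ≈ 0.0214
Decision: fail to reject H₀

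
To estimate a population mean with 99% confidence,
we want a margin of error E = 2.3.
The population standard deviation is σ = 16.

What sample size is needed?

Answer: n = 322

Derivation:
z_0.005 = 2.576
n = (z×σ/E)² = (2.576×16/2.3)²
n = 321.1264
Round up: n = 322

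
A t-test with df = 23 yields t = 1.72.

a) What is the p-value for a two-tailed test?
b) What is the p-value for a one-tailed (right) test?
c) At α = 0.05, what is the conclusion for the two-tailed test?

Answer: a) 0.0989, b) 0.0494, c) fail to reject H₀

Derivation:
Using t-distribution with df = 23:
a) Two-tailed: p = 2×P(T > 1.72) = 0.0989
b) One-tailed: p = P(T > 1.72) = 0.0494
c) 0.0989 ≥ 0.05, fail to reject H₀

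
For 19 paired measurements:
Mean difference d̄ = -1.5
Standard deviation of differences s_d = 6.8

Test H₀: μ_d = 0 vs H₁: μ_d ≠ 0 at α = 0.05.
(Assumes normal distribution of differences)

Answer: t = -0.9615, fail to reject H₀

Derivation:
df = n - 1 = 18
SE = s_d/√n = 6.8/√19 = 1.5600
t = d̄/SE = -1.5/1.5600 = -0.9615
Critical value: t_{0.025,18} = ±2.101
p-value ≈ 0.3490
Decision: fail to reject H₀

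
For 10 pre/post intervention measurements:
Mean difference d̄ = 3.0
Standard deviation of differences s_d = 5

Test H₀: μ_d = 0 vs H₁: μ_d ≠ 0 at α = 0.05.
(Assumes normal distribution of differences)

df = n - 1 = 9
SE = s_d/√n = 5/√10 = 1.5811
t = d̄/SE = 3.0/1.5811 = 1.8974
Critical value: t_{0.025,9} = ±2.262
p-value ≈ 0.0903
Decision: fail to reject H₀

Answer: t = 1.8974, fail to reject H₀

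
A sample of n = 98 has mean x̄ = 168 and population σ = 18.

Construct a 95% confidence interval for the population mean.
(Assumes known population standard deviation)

Confidence level: 95%, α = 0.05
z_0.025 = 1.960
SE = σ/√n = 18/√98 = 1.8183
Margin of error = 1.960 × 1.8183 = 3.5639
CI: x̄ ± margin = 168 ± 3.5639
CI: (164.4361, 171.5639)

Answer: (164.4361, 171.5639)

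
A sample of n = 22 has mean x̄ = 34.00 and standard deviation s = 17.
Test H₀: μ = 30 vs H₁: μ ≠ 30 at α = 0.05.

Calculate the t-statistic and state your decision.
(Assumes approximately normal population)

Answer: t = 1.1036, fail to reject H₀

Derivation:
df = n - 1 = 21
SE = s/√n = 17/√22 = 3.6244
t = (x̄ - μ₀)/SE = (34.00 - 30)/3.6244 = 1.1036
Critical value: t_{0.025,21} = ±2.080
p-value ≈ 0.2823
Decision: fail to reject H₀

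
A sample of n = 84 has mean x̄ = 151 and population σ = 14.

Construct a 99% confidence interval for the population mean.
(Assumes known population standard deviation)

Confidence level: 99%, α = 0.01
z_0.005 = 2.576
SE = σ/√n = 14/√84 = 1.5275
Margin of error = 2.576 × 1.5275 = 3.9348
CI: x̄ ± margin = 151 ± 3.9348
CI: (147.0652, 154.9348)

Answer: (147.0652, 154.9348)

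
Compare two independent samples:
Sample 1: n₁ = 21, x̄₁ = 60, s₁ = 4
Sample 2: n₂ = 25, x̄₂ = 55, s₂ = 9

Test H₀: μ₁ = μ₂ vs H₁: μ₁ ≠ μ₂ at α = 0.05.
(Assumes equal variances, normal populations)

Pooled variance: s²_p = [20×4² + 24×9²]/(44) = 51.4545
s_p = 7.1732
SE = s_p×√(1/n₁ + 1/n₂) = 7.1732×√(1/21 + 1/25) = 2.1233
t = (x̄₁ - x̄₂)/SE = (60 - 55)/2.1233 = 2.3548
df = 44, t-critical = ±2.015
Decision: reject H₀

Answer: t = 2.3548, reject H₀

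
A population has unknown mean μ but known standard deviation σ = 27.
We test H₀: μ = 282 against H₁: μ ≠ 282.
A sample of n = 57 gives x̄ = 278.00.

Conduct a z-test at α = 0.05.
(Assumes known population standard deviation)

Standard error: SE = σ/√n = 27/√57 = 3.5762
z-statistic: z = (x̄ - μ₀)/SE = (278.00 - 282)/3.5762 = -1.1185
Critical value: ±1.960
p-value = 0.2634
Decision: fail to reject H₀

Answer: z = -1.1185, fail to reject H₀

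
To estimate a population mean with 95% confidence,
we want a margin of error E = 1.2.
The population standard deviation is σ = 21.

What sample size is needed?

z_0.025 = 1.960
n = (z×σ/E)² = (1.960×21/1.2)²
n = 1176.4900
Round up: n = 1177

Answer: n = 1177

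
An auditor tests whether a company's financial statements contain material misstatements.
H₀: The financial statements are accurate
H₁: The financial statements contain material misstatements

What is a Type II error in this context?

Answer: Failing to detect material misstatements that are actually present

Derivation:
Type I error (α): Rejecting H₀ when H₀ is true
Type II error (β): Failing to reject H₀ when H₁ is true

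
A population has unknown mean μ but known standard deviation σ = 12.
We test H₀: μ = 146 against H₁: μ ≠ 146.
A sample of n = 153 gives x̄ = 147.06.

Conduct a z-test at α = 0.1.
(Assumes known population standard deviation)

Standard error: SE = σ/√n = 12/√153 = 0.9701
z-statistic: z = (x̄ - μ₀)/SE = (147.06 - 146)/0.9701 = 1.0927
Critical value: ±1.645
p-value = 0.2745
Decision: fail to reject H₀

Answer: z = 1.0927, fail to reject H₀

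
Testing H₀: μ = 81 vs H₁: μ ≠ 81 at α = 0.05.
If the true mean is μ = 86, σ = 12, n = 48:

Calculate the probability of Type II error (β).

Answer: β ≈ 0.1770

Derivation:
SE = σ/√n = 12/√48 = 1.7321
Critical values: μ₀ ± z_0.025×SE = 81 ± 1.960×1.7321
Acceptance region: (77.6051, 84.3949)
Under H₁ (μ = 86): z_high = (84.3949 - 86)/1.7321 = -0.9267, z_low = (77.6051 - 86)/1.7321 = -4.8467
β = P(not reject | H₁) = Φ(-0.9267) - Φ(-4.8467) ≈ 0.1770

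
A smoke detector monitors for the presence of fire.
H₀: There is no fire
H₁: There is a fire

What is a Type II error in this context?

Answer: The alarm fails to sound when there actually is a fire

Derivation:
A Type I error (probability α) occurs when we reject a true H₀.
A Type II error (probability β) occurs when we fail to reject a false H₀.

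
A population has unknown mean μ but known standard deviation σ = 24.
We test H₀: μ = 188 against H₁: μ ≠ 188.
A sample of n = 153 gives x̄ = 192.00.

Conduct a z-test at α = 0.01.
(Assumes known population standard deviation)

Standard error: SE = σ/√n = 24/√153 = 1.9403
z-statistic: z = (x̄ - μ₀)/SE = (192.00 - 188)/1.9403 = 2.0615
Critical value: ±2.576
p-value = 0.0393
Decision: fail to reject H₀

Answer: z = 2.0615, fail to reject H₀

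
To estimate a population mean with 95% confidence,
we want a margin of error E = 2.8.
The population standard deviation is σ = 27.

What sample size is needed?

Answer: n = 358

Derivation:
z_0.025 = 1.960
n = (z×σ/E)² = (1.960×27/2.8)²
n = 357.2100
Round up: n = 358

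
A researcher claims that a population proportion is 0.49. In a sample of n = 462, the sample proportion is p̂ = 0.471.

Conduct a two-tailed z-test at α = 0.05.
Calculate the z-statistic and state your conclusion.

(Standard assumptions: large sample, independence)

H₀: p = 0.49, H₁: p ≠ 0.49
Standard error: SE = √(p₀(1-p₀)/n) = √(0.49×0.51/462) = 0.023257
z-statistic: z = (p̂ - p₀)/SE = (0.471 - 0.49)/0.023257 = -0.8170
Critical value: z_0.025 = ±1.960
p-value = 0.4139
Decision: fail to reject H₀ at α = 0.05

Answer: z = -0.8170, fail to reject H₀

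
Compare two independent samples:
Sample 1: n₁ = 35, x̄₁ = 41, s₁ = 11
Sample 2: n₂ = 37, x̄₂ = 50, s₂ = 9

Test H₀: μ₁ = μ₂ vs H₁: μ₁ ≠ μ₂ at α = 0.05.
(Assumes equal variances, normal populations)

Answer: t = -3.8087, reject H₀

Derivation:
Pooled variance: s²_p = [34×11² + 36×9²]/(70) = 100.4286
s_p = 10.0214
SE = s_p×√(1/n₁ + 1/n₂) = 10.0214×√(1/35 + 1/37) = 2.3630
t = (x̄₁ - x̄₂)/SE = (41 - 50)/2.3630 = -3.8087
df = 70, t-critical = ±1.994
Decision: reject H₀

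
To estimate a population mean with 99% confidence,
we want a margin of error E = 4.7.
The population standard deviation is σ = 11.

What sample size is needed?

Answer: n = 37

Derivation:
z_0.005 = 2.576
n = (z×σ/E)² = (2.576×11/4.7)²
n = 36.3481
Round up: n = 37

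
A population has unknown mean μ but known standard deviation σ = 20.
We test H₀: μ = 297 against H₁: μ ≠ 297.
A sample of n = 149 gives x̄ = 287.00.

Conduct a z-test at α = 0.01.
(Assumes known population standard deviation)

Standard error: SE = σ/√n = 20/√149 = 1.6385
z-statistic: z = (x̄ - μ₀)/SE = (287.00 - 297)/1.6385 = -6.1031
Critical value: ±2.576
p-value < 0.0001
Decision: reject H₀

Answer: z = -6.1031, reject H₀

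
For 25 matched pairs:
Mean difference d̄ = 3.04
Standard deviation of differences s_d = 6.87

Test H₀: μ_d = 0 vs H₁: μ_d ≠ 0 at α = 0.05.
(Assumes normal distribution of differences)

Answer: t = 2.2125, reject H₀

Derivation:
df = n - 1 = 24
SE = s_d/√n = 6.87/√25 = 1.3740
t = d̄/SE = 3.04/1.3740 = 2.2125
Critical value: t_{0.025,24} = ±2.064
p-value ≈ 0.0367
Decision: reject H₀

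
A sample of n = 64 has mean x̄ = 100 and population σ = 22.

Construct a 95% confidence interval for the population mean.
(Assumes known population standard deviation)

Answer: (94.6100, 105.3900)

Derivation:
Confidence level: 95%, α = 0.05
z_0.025 = 1.960
SE = σ/√n = 22/√64 = 2.7500
Margin of error = 1.960 × 2.7500 = 5.3900
CI: x̄ ± margin = 100 ± 5.3900
CI: (94.6100, 105.3900)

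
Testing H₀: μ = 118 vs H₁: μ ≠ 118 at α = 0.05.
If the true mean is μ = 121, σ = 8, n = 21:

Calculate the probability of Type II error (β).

Answer: β ≈ 0.5953

Derivation:
SE = σ/√n = 8/√21 = 1.7457
Critical values: μ₀ ± z_0.025×SE = 118 ± 1.960×1.7457
Acceptance region: (114.5784, 121.4216)
Under H₁ (μ = 121): z_high = (121.4216 - 121)/1.7457 = 0.2415, z_low = (114.5784 - 121)/1.7457 = -3.6785
β = P(not reject | H₁) = Φ(0.2415) - Φ(-3.6785) ≈ 0.5953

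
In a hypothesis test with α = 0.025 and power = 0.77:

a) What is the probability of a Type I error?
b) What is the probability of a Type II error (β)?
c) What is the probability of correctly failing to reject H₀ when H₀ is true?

Answer: a) 0.025, b) 0.23, c) 0.975

Derivation:
a) Type I error probability = α = 0.025
b) Power = P(reject H₀ | H₁ true) = 1 - β = 0.77, so Type II error probability = β = 1 - Power = 0.23
c) P(fail to reject H₀ | H₀ true) = 1 - α = 0.975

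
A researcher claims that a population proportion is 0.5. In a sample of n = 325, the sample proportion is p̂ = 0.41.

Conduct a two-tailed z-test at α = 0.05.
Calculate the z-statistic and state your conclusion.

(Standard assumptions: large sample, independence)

Answer: z = -3.2450, reject H₀

Derivation:
H₀: p = 0.5, H₁: p ≠ 0.5
Standard error: SE = √(p₀(1-p₀)/n) = √(0.5×0.5/325) = 0.027735
z-statistic: z = (p̂ - p₀)/SE = (0.41 - 0.5)/0.027735 = -3.2450
Critical value: z_0.025 = ±1.960
p-value = 0.0012
Decision: reject H₀ at α = 0.05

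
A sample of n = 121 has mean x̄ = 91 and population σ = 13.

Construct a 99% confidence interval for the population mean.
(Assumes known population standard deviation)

Confidence level: 99%, α = 0.01
z_0.005 = 2.576
SE = σ/√n = 13/√121 = 1.1818
Margin of error = 2.576 × 1.1818 = 3.0443
CI: x̄ ± margin = 91 ± 3.0443
CI: (87.9557, 94.0443)

Answer: (87.9557, 94.0443)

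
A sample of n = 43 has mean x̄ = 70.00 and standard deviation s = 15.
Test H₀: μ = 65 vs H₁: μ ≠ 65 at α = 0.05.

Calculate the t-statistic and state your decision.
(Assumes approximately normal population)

Answer: t = 2.1858, reject H₀

Derivation:
df = n - 1 = 42
SE = s/√n = 15/√43 = 2.2875
t = (x̄ - μ₀)/SE = (70.00 - 65)/2.2875 = 2.1858
Critical value: t_{0.025,42} = ±2.018
p-value ≈ 0.0345
Decision: reject H₀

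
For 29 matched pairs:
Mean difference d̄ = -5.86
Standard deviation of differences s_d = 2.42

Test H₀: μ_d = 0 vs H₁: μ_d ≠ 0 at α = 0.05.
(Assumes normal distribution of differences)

Answer: t = -13.0396, reject H₀

Derivation:
df = n - 1 = 28
SE = s_d/√n = 2.42/√29 = 0.4494
t = d̄/SE = -5.86/0.4494 = -13.0396
Critical value: t_{0.025,28} = ±2.048
p-value < 0.0001
Decision: reject H₀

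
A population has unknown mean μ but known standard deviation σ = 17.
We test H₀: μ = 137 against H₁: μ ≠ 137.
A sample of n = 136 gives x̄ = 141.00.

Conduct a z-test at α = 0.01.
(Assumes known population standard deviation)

Standard error: SE = σ/√n = 17/√136 = 1.4577
z-statistic: z = (x̄ - μ₀)/SE = (141.00 - 137)/1.4577 = 2.7440
Critical value: ±2.576
p-value = 0.0061
Decision: reject H₀

Answer: z = 2.7440, reject H₀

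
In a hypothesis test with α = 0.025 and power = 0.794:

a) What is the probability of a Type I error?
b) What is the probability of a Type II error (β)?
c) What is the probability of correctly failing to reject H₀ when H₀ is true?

a) Type I error probability = α = 0.025
b) Power = P(reject H₀ | H₁ true) = 1 - β = 0.794, so Type II error probability = β = 1 - Power = 0.206
c) P(fail to reject H₀ | H₀ true) = 1 - α = 0.975

Answer: a) 0.025, b) 0.206, c) 0.975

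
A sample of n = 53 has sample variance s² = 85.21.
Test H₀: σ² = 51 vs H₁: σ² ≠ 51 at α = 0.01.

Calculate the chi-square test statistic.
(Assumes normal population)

df = n - 1 = 52
χ² = (n-1)s²/σ₀² = 52×85.21/51 = 86.8808
Critical values: χ²_{0.995,52} = 29.481, χ²_{0.005,52} = 82.001
Rejection region: χ² < 29.481 or χ² > 82.001
Decision: reject H₀

Answer: χ² = 86.8808, reject H₀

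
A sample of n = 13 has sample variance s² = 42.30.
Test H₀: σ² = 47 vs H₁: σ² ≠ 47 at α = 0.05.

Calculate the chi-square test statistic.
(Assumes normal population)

Answer: χ² = 10.8000, fail to reject H₀

Derivation:
df = n - 1 = 12
χ² = (n-1)s²/σ₀² = 12×42.30/47 = 10.8000
Critical values: χ²_{0.975,12} = 4.404, χ²_{0.025,12} = 23.337
Rejection region: χ² < 4.404 or χ² > 23.337
Decision: fail to reject H₀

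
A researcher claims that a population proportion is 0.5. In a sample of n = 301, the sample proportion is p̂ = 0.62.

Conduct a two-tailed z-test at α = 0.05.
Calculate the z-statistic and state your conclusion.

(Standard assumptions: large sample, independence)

Answer: z = 4.1638, reject H₀

Derivation:
H₀: p = 0.5, H₁: p ≠ 0.5
Standard error: SE = √(p₀(1-p₀)/n) = √(0.5×0.5/301) = 0.028820
z-statistic: z = (p̂ - p₀)/SE = (0.62 - 0.5)/0.028820 = 4.1638
Critical value: z_0.025 = ±1.960
p-value < 0.0001
Decision: reject H₀ at α = 0.05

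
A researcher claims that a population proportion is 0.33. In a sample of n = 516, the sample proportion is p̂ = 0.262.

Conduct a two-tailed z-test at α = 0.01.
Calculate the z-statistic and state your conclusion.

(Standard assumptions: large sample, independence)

H₀: p = 0.33, H₁: p ≠ 0.33
Standard error: SE = √(p₀(1-p₀)/n) = √(0.33×0.67/516) = 0.020700
z-statistic: z = (p̂ - p₀)/SE = (0.262 - 0.33)/0.020700 = -3.2850
Critical value: z_0.005 = ±2.576
p-value = 0.0010
Decision: reject H₀ at α = 0.01

Answer: z = -3.2850, reject H₀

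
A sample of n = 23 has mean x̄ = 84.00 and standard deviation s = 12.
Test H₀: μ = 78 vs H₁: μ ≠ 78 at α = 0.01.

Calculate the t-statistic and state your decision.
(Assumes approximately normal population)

Answer: t = 2.3979, fail to reject H₀

Derivation:
df = n - 1 = 22
SE = s/√n = 12/√23 = 2.5022
t = (x̄ - μ₀)/SE = (84.00 - 78)/2.5022 = 2.3979
Critical value: t_{0.005,22} = ±2.819
p-value ≈ 0.0254
Decision: fail to reject H₀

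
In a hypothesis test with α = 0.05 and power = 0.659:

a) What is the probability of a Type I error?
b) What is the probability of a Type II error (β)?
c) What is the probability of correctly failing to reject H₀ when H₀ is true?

a) Type I error probability = α = 0.05
b) Power = P(reject H₀ | H₁ true) = 1 - β = 0.659, so Type II error probability = β = 1 - Power = 0.341
c) P(fail to reject H₀ | H₀ true) = 1 - α = 0.95

Answer: a) 0.05, b) 0.341, c) 0.95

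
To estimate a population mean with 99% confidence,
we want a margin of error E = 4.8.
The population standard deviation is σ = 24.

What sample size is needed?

Answer: n = 166

Derivation:
z_0.005 = 2.576
n = (z×σ/E)² = (2.576×24/4.8)²
n = 165.8944
Round up: n = 166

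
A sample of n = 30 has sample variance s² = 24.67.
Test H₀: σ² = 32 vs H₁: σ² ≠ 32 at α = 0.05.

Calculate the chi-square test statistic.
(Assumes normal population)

df = n - 1 = 29
χ² = (n-1)s²/σ₀² = 29×24.67/32 = 22.3572
Critical values: χ²_{0.975,29} = 16.047, χ²_{0.025,29} = 45.722
Rejection region: χ² < 16.047 or χ² > 45.722
Decision: fail to reject H₀

Answer: χ² = 22.3572, fail to reject H₀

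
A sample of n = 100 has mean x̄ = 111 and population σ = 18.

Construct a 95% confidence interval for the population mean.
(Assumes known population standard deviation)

Confidence level: 95%, α = 0.05
z_0.025 = 1.960
SE = σ/√n = 18/√100 = 1.8000
Margin of error = 1.960 × 1.8000 = 3.5280
CI: x̄ ± margin = 111 ± 3.5280
CI: (107.4720, 114.5280)

Answer: (107.4720, 114.5280)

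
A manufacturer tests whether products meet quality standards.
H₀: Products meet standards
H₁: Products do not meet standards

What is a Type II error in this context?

Type I error: rejecting H₀ when it is actually true (false positive).
Type II error: failing to reject H₀ when H₁ is actually true (false negative).

Answer: Accepting products as meeting standards when they don't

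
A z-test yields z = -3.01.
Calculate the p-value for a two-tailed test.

Answer: p-value ≈ 0.0026

Derivation:
For z = -3.01:
p = 2×P(Z > |-3.01|) = 2×(1 - Φ(3.01)) = 0.0026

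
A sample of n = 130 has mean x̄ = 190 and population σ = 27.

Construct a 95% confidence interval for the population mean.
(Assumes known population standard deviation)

Confidence level: 95%, α = 0.05
z_0.025 = 1.960
SE = σ/√n = 27/√130 = 2.3681
Margin of error = 1.960 × 2.3681 = 4.6415
CI: x̄ ± margin = 190 ± 4.6415
CI: (185.3585, 194.6415)

Answer: (185.3585, 194.6415)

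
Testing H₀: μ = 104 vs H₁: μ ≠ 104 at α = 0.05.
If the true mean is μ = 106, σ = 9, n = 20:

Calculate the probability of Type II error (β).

SE = σ/√n = 9/√20 = 2.0125
Critical values: μ₀ ± z_0.025×SE = 104 ± 1.960×2.0125
Acceptance region: (100.0555, 107.9445)
Under H₁ (μ = 106): z_high = (107.9445 - 106)/2.0125 = 0.9662, z_low = (100.0555 - 106)/2.0125 = -2.9538
β = P(not reject | H₁) = Φ(0.9662) - Φ(-2.9538) ≈ 0.8315

Answer: β ≈ 0.8315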